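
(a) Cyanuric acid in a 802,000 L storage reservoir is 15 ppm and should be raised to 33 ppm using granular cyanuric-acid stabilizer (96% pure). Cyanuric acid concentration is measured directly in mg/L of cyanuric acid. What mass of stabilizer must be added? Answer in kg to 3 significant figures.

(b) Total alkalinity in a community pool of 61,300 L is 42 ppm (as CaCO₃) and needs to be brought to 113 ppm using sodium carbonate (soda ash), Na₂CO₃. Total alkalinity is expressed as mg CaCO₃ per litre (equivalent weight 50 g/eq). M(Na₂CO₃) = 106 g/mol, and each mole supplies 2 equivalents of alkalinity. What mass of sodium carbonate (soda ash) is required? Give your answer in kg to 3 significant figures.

(a) CYA to add: (33 − 15) = 18 mg/L × 802,000 L = 14,440 g cyanuric acid.
(a) At 96% purity: 14,440 / 0.96 = 15,040 g product.

(b) Alkalinity to add: (113 − 42) = 71 mg/L as CaCO₃ × 61,300 L = 4352 g as CaCO₃.
(b) Equivalents: 4352 g ÷ 50 g/eq = 87.05 eq.
(b) Each mole of Na₂CO₃ supplies 2 eq, so 87.05 / 2 = 43.52 mol.
(b) Mass: 43.52 mol × 106 g/mol = 4613 g.

(a) 15.0 kg; (b) 4.61 kg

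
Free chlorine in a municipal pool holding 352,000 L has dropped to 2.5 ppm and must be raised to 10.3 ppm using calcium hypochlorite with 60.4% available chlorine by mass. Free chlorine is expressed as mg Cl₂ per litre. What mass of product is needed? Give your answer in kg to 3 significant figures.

Chlorine deficit: 10.3 − 2.5 = 7.8 ppm = 7.8 mg/L as Cl₂.
Cl₂ equivalent needed: 7.8 mg/L × 352,000 L = 2,746,000 mg = 2746 g.
Product at 60.4% available chlorine: 2746 / 0.604 = 4546 g.

4.55 kg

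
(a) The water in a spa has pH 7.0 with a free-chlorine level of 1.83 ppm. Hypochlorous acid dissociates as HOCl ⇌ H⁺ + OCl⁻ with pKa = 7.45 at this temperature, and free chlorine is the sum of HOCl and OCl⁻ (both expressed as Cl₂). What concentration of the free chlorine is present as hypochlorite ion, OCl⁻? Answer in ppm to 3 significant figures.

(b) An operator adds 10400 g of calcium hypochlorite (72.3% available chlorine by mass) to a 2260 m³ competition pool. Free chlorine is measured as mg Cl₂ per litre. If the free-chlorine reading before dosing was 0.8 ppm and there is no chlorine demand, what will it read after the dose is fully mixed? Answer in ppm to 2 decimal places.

(a) [OCl⁻]/[HOCl] = 10^(pH − pKa) = 10^(7.0 − 7.45) = 10^-0.45 = 0.3548.
(a) Fraction as HOCl = 1 / (1 + 0.3548) = 0.7381.
(a) OCl⁻ = (1 − 0.7381) × 1.83 ppm = 0.4793 ppm.

(b) Volume: 2260 m³ = 2,260,000 L.
(b) Available chlorine delivered: 10,400 g × 0.723 = 7519 g as Cl₂.
(b) Concentration rise: 7519 g / 2,260,000 L = 3.327 mg/L = 3.33 ppm.
(b) Final FC: 0.8 + 3.33 = 4.13 ppm.

(a) 0.479 ppm; (b) 4.13 ppm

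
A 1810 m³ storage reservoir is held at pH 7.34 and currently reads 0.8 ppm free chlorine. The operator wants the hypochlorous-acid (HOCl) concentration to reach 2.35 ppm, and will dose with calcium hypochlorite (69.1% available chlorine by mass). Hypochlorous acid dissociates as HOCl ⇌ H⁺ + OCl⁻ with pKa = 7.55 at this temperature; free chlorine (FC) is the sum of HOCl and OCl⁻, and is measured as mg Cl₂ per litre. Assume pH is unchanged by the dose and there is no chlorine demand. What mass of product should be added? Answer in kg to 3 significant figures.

7.86 kg

Volume: 1810 m³ = 1,810,000 L.
[OCl⁻]/[HOCl] = 10^(pH − pKa) = 10^(7.34 − 7.55) = 0.6166; fraction as HOCl = 1/(1 + 0.6166) = 0.6186.
Free chlorine required for 2.35 ppm HOCl: 2.35 / 0.6186 = 3.799 ppm.
FC to add: 3.799 − 0.8 = 2.999 mg/L as Cl₂.
Cl₂ equivalent: 2.999 mg/L × 1,810,000 L = 5428 g.
Product at 69.1% available Cl: 5428 / 0.691 = 7856 g.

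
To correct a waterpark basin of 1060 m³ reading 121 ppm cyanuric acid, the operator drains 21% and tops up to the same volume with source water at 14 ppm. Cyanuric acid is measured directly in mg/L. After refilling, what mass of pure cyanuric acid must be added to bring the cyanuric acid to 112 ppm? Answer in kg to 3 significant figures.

14.3 kg

Volume: 1060 m³ = 1,060,000 L.
After draining 21% and refilling: 121 × 0.79 + 14 × 0.21 = 98.53 ppm.
Deficit to target: 112 − 98.53 = 13.47 mg/L.
Mass: 13.47 mg/L × 1,060,000 L = 14,280 g cyanuric acid.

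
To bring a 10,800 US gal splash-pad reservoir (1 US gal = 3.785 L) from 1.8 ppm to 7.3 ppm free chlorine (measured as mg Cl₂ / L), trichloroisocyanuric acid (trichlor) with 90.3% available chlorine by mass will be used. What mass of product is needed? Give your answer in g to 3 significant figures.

249 g

Volume: 10,800 US gal × 3.785 L/gal = 40,878 L.
Chlorine deficit: 7.3 − 1.8 = 5.5 ppm = 5.5 mg/L as Cl₂.
Cl₂ equivalent needed: 5.5 mg/L × 40,878 L = 224,800 mg = 224.8 g.
Product at 90.3% available chlorine: 224.8 / 0.903 = 249 g.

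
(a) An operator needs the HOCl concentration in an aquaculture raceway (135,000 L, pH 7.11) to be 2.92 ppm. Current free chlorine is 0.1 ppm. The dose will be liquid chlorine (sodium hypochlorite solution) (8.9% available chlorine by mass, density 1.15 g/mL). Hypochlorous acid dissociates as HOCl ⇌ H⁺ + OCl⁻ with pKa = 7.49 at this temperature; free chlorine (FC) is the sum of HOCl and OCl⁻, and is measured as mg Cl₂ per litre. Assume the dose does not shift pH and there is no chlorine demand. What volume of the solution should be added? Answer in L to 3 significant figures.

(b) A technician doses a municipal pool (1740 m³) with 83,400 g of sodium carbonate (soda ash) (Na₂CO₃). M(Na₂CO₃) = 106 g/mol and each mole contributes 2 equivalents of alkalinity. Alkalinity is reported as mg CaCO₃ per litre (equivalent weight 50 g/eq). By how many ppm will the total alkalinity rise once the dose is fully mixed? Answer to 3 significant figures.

(a) [OCl⁻]/[HOCl] = 10^(pH − pKa) = 10^(7.11 − 7.49) = 0.4169; fraction as HOCl = 1/(1 + 0.4169) = 0.7058.
(a) Free chlorine required for 2.92 ppm HOCl: 2.92 / 0.7058 = 4.137 ppm.
(a) FC to add: 4.137 − 0.1 = 4.037 mg/L as Cl₂.
(a) Cl₂ equivalent: 4.037 mg/L × 135,000 L = 545 g.
(a) Product at 8.9% available Cl: 545 / 0.089 = 6124 g.
(a) Volume: 6124 g ÷ 1.15 g/mL = 5325 mL.

(b) Volume: 1740 m³ = 1,740,000 L.
(b) Moles of Na₂CO₃: 83,400 g ÷ 106 g/mol = 786.8 mol → 1574 eq of alkalinity.
(b) As CaCO₃: 1574 eq × 50 g/eq = 78,680 g.
(b) Rise: 78,680 g / 1,740,000 L × 1000 = 45.22 mg/L.

(a) 5.33 L; (b) 45.2 ppm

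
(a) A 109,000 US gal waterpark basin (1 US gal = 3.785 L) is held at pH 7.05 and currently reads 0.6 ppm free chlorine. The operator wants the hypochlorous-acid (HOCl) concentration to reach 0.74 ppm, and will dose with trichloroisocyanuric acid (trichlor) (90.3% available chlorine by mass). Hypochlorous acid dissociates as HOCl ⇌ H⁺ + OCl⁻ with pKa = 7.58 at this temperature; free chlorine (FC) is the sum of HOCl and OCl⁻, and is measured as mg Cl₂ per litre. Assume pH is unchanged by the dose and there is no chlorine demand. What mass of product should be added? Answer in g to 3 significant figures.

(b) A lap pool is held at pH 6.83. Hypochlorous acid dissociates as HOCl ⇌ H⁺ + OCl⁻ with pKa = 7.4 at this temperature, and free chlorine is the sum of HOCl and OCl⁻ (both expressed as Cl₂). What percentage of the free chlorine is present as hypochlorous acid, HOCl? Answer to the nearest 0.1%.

(a) Volume: 109,000 US gal × 3.785 L/gal = 412,565 L.
(a) [OCl⁻]/[HOCl] = 10^(pH − pKa) = 10^(7.05 − 7.58) = 0.2951; fraction as HOCl = 1/(1 + 0.2951) = 0.7721.
(a) Free chlorine required for 0.74 ppm HOCl: 0.74 / 0.7721 = 0.9584 ppm.
(a) FC to add: 0.9584 − 0.6 = 0.3584 mg/L as Cl₂.
(a) Cl₂ equivalent: 0.3584 mg/L × 412,565 L = 147.9 g.
(a) Product at 90.3% available Cl: 147.9 / 0.903 = 163.7 g.

(b) [OCl⁻]/[HOCl] = 10^(pH − pKa) = 10^(6.83 − 7.4) = 10^-0.57 = 0.2692.
(b) Fraction as HOCl = 1 / (1 + 0.2692) = 0.7879.

(a) 164 g; (b) 78.8%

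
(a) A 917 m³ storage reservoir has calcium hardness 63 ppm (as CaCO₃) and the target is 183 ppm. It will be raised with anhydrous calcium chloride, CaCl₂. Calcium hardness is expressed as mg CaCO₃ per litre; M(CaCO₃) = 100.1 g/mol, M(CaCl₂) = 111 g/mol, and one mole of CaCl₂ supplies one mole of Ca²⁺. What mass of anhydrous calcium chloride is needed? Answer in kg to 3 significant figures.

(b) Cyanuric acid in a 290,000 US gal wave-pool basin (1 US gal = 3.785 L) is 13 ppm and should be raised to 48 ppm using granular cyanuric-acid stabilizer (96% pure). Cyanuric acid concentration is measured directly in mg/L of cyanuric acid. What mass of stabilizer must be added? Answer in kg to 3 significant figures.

(a) Volume: 917 m³ = 917,000 L.
(a) Hardness to add: (183 − 63) = 120 mg/L as CaCO₃ × 917,000 L = 110,000 g as CaCO₃.
(a) Moles of Ca²⁺ (1 mol Ca²⁺ ≡ 1 mol CaCO₃): 110,000 / 100.1 g/mol = 1099 mol.
(a) Mass of CaCl₂: 1099 × 111 = 122,000 g.

(b) Volume: 290,000 US gal × 3.785 L/gal = 1,097,650 L.
(b) CYA to add: (48 − 13) = 35 mg/L × 1,097,650 L = 38,420 g cyanuric acid.
(b) At 96% purity: 38,420 / 0.96 = 40,020 g product.

(a) 122 kg; (b) 40.0 kg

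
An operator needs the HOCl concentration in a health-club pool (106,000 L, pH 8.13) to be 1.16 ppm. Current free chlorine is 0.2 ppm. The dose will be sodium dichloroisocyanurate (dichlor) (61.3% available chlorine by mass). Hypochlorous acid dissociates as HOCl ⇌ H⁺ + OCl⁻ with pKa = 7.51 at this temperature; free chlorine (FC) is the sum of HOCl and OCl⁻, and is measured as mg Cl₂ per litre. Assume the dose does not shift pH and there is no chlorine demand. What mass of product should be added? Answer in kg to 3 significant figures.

[OCl⁻]/[HOCl] = 10^(pH − pKa) = 10^(8.13 − 7.51) = 4.169; fraction as HOCl = 1/(1 + 4.169) = 0.1935.
Free chlorine required for 1.16 ppm HOCl: 1.16 / 0.1935 = 5.996 ppm.
FC to add: 5.996 − 0.2 = 5.796 mg/L as Cl₂.
Cl₂ equivalent: 5.796 mg/L × 106,000 L = 614.3 g.
Product at 61.3% available Cl: 614.3 / 0.613 = 1002 g.

1.00 kg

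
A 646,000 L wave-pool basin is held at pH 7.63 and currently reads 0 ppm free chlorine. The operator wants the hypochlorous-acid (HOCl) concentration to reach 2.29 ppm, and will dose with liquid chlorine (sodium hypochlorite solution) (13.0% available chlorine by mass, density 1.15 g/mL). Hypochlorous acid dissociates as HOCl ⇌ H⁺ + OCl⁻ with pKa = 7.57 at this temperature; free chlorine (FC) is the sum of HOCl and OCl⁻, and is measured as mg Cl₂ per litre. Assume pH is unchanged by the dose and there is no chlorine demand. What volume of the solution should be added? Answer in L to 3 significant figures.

21.3 L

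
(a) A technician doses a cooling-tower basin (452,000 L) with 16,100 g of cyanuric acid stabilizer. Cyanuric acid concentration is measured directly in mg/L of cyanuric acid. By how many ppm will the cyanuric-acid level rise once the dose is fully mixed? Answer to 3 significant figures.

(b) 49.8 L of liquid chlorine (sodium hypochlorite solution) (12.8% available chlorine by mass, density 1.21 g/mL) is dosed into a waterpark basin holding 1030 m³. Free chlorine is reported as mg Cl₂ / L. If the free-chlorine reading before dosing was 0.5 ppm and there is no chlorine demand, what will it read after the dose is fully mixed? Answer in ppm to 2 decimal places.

(a) 35.6 ppm; (b) 7.99 ppm

(a) Rise: 16,100 g / 452,000 L × 1000 = 35.62 mg/L.

(b) Volume: 1030 m³ = 1,030,000 L.
(b) Mass of solution: 49.8 L × 1000 mL/L × 1.21 g/mL = 60,260 g.
(b) Available chlorine delivered: 60,260 g × 0.128 = 7713 g as Cl₂.
(b) Concentration rise: 7713 g / 1,030,000 L = 7.488 mg/L = 7.49 ppm.
(b) Final FC: 0.5 + 7.49 = 7.99 ppm.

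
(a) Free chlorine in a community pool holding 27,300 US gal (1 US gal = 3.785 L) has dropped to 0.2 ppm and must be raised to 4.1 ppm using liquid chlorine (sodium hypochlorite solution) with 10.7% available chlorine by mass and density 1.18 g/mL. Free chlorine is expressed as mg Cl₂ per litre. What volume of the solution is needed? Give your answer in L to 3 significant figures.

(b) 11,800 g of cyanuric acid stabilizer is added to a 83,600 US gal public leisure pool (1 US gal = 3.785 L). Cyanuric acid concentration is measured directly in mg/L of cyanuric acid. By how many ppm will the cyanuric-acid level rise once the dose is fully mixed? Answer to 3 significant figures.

(a) Volume: 27,300 US gal × 3.785 L/gal = 103,330 L.
(a) Chlorine deficit: 4.1 − 0.2 = 3.9 ppm = 3.9 mg/L as Cl₂.
(a) Cl₂ equivalent needed: 3.9 mg/L × 103,330 L = 403,000 mg = 403 g.
(a) Product at 10.7% available chlorine: 403 / 0.107 = 3766 g.
(a) Volume at density 1.18 g/mL: 3766 g ÷ 1.18 g/mL = 3192 mL.

(b) Volume: 83,600 US gal × 3.785 L/gal = 316,426 L.
(b) Rise: 11,800 g / 316,426 L × 1000 = 37.29 mg/L.

(a) 3.19 L; (b) 37.3 ppm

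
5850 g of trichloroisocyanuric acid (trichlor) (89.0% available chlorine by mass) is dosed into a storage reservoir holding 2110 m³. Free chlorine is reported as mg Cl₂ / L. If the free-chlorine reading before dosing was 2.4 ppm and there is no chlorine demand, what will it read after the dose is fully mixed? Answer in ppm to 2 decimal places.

Volume: 2110 m³ = 2,110,000 L.
Available chlorine delivered: 5850 g × 0.89 = 5206 g as Cl₂.
Concentration rise: 5206 g / 2,110,000 L = 2.468 mg/L = 2.47 ppm.
Final FC: 2.4 + 2.47 = 4.87 ppm.

4.87 ppm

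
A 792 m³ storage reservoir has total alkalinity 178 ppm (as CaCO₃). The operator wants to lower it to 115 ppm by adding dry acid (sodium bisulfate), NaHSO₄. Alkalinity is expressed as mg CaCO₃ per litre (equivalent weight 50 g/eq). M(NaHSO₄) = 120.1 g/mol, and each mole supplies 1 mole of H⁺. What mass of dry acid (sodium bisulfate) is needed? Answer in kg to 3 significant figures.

Volume: 792 m³ = 792,000 L.
Alkalinity to neutralize: (178 − 115) = 63 mg/L as CaCO₃ × 792,000 L = 49,900 g as CaCO₃.
Equivalents of H⁺ required: 49,900 ÷ 50 g/eq = 997.9 eq = 997.9 mol NaHSO₄.
Mass of NaHSO₄: 997.9 × 120.1 = 119,900 g.

120 kg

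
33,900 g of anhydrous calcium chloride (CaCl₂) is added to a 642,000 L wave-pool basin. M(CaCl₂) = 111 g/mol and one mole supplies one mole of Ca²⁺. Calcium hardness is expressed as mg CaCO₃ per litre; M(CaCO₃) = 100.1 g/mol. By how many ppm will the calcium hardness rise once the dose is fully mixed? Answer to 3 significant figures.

Moles of Ca²⁺: 33,900 g ÷ 111 g/mol = 305.4 mol.
As CaCO₃: 305.4 mol × 100.1 g/mol = 30,570 g.
Rise: 30,570 g / 642,000 L × 1000 = 47.62 mg/L.

47.6 ppm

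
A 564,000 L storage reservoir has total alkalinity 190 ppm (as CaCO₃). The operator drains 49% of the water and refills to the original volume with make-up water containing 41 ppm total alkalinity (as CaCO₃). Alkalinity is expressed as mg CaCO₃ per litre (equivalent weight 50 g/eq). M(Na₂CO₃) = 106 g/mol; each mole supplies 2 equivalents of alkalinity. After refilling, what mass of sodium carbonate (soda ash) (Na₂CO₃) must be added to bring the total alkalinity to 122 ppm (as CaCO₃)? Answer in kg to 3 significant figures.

3.00 kg

After draining 49% and refilling: 190 × 0.51 + 41 × 0.49 = 116.99 ppm.
Deficit to target: 122 − 116.99 = 5.01 mg/L.
As CaCO₃: 5.01 mg/L × 564,000 L = 2826 g; ÷ 50 g/eq ÷ 2 = 28.26 mol Na₂CO₃.
Mass: 28.26 × 106 = 2995 g.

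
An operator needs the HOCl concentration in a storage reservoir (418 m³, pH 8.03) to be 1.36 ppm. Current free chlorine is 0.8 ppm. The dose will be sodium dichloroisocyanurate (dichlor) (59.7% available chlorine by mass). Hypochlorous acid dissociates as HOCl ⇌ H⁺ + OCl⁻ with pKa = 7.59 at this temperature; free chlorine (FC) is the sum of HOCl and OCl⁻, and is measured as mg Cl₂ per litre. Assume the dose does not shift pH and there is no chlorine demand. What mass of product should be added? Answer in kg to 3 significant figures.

Volume: 418 m³ = 418,000 L.
[OCl⁻]/[HOCl] = 10^(pH − pKa) = 10^(8.03 − 7.59) = 2.754; fraction as HOCl = 1/(1 + 2.754) = 0.2664.
Free chlorine required for 1.36 ppm HOCl: 1.36 / 0.2664 = 5.106 ppm.
FC to add: 5.106 − 0.8 = 4.306 mg/L as Cl₂.
Cl₂ equivalent: 4.306 mg/L × 418,000 L = 1800 g.
Product at 59.7% available Cl: 1800 / 0.597 = 3015 g.

3.01 kg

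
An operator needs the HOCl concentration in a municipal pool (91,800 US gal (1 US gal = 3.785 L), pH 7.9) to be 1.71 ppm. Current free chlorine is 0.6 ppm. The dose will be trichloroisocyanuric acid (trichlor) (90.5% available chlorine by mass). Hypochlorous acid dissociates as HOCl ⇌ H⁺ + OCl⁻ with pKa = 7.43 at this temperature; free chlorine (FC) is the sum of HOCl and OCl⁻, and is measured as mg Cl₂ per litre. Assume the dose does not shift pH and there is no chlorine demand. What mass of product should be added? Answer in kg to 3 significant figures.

2.36 kg

Volume: 91,800 US gal × 3.785 L/gal = 347,463 L.
[OCl⁻]/[HOCl] = 10^(pH − pKa) = 10^(7.9 − 7.43) = 2.951; fraction as HOCl = 1/(1 + 2.951) = 0.2531.
Free chlorine required for 1.71 ppm HOCl: 1.71 / 0.2531 = 6.757 ppm.
FC to add: 6.757 − 0.6 = 6.157 mg/L as Cl₂.
Cl₂ equivalent: 6.157 mg/L × 347,463 L = 2139 g.
Product at 90.5% available Cl: 2139 / 0.905 = 2364 g.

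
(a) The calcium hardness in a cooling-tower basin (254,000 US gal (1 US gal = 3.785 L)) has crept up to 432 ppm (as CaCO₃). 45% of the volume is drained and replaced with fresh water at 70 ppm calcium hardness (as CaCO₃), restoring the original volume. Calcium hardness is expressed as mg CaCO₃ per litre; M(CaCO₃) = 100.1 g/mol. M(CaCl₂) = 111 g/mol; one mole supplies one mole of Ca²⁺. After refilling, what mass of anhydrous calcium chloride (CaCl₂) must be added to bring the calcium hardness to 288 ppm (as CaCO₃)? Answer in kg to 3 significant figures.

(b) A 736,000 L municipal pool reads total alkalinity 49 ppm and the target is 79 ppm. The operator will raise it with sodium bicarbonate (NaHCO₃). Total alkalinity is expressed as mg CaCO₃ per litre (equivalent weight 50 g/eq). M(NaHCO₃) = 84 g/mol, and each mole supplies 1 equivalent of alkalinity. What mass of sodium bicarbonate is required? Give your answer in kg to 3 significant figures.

(a) 20.1 kg; (b) 37.1 kg

(a) Volume: 254,000 US gal × 3.785 L/gal = 961,390 L.
(a) After draining 45% and refilling: 432 × 0.55 + 70 × 0.45 = 269.1 ppm.
(a) Deficit to target: 288 − 269.1 = 18.9 mg/L.
(a) As CaCO₃: 18.9 mg/L × 961,390 L = 18,170 g; ÷ 100.1 = 181.5 mol Ca²⁺.
(a) Mass: 181.5 × 111 = 20,150 g.

(b) Alkalinity to add: (79 − 49) = 30 mg/L as CaCO₃ × 736,000 L = 22,080 g as CaCO₃.
(b) Equivalents: 22,080 g ÷ 50 g/eq = 441.6 eq.
(b) NaHCO₃ supplies 1 eq per mole → 441.6 mol.
(b) Mass: 441.6 mol × 84 g/mol = 37,090 g.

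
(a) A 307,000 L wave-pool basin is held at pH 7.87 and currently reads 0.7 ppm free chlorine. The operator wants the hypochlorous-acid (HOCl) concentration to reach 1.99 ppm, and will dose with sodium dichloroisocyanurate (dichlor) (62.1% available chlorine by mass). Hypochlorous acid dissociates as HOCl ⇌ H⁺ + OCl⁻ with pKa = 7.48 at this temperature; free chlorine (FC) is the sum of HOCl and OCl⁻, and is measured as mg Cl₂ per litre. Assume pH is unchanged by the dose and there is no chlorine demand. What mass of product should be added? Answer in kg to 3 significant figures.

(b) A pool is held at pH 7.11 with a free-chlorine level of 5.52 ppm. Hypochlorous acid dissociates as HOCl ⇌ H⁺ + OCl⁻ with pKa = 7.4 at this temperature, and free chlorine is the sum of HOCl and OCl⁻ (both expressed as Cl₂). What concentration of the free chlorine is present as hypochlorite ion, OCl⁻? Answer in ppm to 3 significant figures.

(a) [OCl⁻]/[HOCl] = 10^(pH − pKa) = 10^(7.87 − 7.48) = 2.455; fraction as HOCl = 1/(1 + 2.455) = 0.2895.
(a) Free chlorine required for 1.99 ppm HOCl: 1.99 / 0.2895 = 6.875 ppm.
(a) FC to add: 6.875 − 0.7 = 6.175 mg/L as Cl₂.
(a) Cl₂ equivalent: 6.175 mg/L × 307,000 L = 1896 g.
(a) Product at 62.1% available Cl: 1896 / 0.621 = 3053 g.

(b) [OCl⁻]/[HOCl] = 10^(pH − pKa) = 10^(7.11 − 7.4) = 10^-0.29 = 0.5129.
(b) Fraction as HOCl = 1 / (1 + 0.5129) = 0.661.
(b) OCl⁻ = (1 − 0.661) × 5.52 ppm = 1.871 ppm.

(a) 3.05 kg; (b) 1.87 ppm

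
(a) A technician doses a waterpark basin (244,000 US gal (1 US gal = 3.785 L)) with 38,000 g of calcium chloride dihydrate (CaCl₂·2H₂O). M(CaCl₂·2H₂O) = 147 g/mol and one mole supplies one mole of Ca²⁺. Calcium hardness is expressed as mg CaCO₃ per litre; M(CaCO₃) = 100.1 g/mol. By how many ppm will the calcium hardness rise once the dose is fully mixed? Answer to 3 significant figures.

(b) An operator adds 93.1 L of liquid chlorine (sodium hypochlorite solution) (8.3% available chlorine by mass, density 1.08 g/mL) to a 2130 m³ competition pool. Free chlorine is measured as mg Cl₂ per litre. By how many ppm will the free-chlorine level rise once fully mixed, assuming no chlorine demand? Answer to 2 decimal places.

(a) 28.0 ppm; (b) 3.92 ppm

(a) Volume: 244,000 US gal × 3.785 L/gal = 923,540 L.
(a) Moles of Ca²⁺: 38,000 g ÷ 147 g/mol = 258.5 mol.
(a) As CaCO₃: 258.5 mol × 100.1 g/mol = 25,880 g.
(a) Rise: 25,880 g / 923,540 L × 1000 = 28.02 mg/L.

(b) Volume: 2130 m³ = 2,130,000 L.
(b) Mass of solution: 93.1 L × 1000 mL/L × 1.08 g/mL = 100,500 g.
(b) Available chlorine delivered: 100,500 g × 0.083 = 8345 g as Cl₂.
(b) Concentration rise: 8345 g / 2,130,000 L = 3.918 mg/L = 3.92 ppm.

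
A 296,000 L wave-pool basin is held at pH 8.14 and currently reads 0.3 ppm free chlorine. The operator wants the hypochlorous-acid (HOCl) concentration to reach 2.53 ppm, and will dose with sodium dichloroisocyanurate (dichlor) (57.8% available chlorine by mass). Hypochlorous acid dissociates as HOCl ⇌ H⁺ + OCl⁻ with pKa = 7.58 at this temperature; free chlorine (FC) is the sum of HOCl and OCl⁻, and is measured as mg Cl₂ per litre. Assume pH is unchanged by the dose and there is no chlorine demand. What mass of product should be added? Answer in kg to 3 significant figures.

[OCl⁻]/[HOCl] = 10^(pH − pKa) = 10^(8.14 − 7.58) = 3.631; fraction as HOCl = 1/(1 + 3.631) = 0.2159.
Free chlorine required for 2.53 ppm HOCl: 2.53 / 0.2159 = 11.72 ppm.
FC to add: 11.72 − 0.3 = 11.42 mg/L as Cl₂.
Cl₂ equivalent: 11.42 mg/L × 296,000 L = 3379 g.
Product at 57.8% available Cl: 3379 / 0.578 = 5846 g.

5.85 kg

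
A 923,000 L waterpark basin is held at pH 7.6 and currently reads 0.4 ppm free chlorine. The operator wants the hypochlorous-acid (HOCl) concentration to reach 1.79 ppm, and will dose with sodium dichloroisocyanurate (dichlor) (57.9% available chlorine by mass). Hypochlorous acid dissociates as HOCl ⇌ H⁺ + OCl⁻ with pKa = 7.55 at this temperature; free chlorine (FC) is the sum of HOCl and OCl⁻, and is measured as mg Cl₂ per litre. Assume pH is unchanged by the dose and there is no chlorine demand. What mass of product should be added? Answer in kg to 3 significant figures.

[OCl⁻]/[HOCl] = 10^(pH − pKa) = 10^(7.6 − 7.55) = 1.122; fraction as HOCl = 1/(1 + 1.122) = 0.4712.
Free chlorine required for 1.79 ppm HOCl: 1.79 / 0.4712 = 3.798 ppm.
FC to add: 3.798 − 0.4 = 3.398 mg/L as Cl₂.
Cl₂ equivalent: 3.398 mg/L × 923,000 L = 3137 g.
Product at 57.9% available Cl: 3137 / 0.579 = 5418 g.

5.42 kg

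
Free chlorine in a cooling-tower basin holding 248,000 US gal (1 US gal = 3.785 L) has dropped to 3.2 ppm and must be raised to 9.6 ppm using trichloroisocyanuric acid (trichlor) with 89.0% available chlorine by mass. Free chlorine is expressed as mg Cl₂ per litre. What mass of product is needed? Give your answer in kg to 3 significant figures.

6.75 kg

Volume: 248,000 US gal × 3.785 L/gal = 938,680 L.
Chlorine deficit: 9.6 − 3.2 = 6.4 ppm = 6.4 mg/L as Cl₂.
Cl₂ equivalent needed: 6.4 mg/L × 938,680 L = 6,008,000 mg = 6008 g.
Product at 89.0% available chlorine: 6008 / 0.89 = 6750 g.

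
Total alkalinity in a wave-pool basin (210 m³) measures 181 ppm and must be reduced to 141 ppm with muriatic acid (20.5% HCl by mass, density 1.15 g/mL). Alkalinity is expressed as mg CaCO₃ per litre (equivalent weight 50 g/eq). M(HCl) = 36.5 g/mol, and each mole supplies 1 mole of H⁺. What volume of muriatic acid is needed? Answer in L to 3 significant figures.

26.0 L

Volume: 210 m³ = 210,000 L.
Alkalinity to neutralize: (181 − 141) = 40 mg/L as CaCO₃ × 210,000 L = 8400 g as CaCO₃.
Equivalents of H⁺ required: 8400 ÷ 50 g/eq = 168 eq = 168 mol HCl.
Mass of HCl: 168 × 36.5 = 6132 g.
Mass of 20.5% solution: 6132 / 0.205 = 29,910 g.
Volume: 29,910 g ÷ 1.15 g/mL = 26,010 mL.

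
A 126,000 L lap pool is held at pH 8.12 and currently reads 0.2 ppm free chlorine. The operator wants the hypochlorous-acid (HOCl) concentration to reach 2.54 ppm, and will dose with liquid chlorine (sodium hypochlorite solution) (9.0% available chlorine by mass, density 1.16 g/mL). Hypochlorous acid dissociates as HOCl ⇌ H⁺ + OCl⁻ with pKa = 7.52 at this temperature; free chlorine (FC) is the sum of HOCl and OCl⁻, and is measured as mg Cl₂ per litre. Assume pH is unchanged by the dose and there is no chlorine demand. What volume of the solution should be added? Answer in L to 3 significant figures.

15.0 L

[OCl⁻]/[HOCl] = 10^(pH − pKa) = 10^(8.12 − 7.52) = 3.981; fraction as HOCl = 1/(1 + 3.981) = 0.2008.
Free chlorine required for 2.54 ppm HOCl: 2.54 / 0.2008 = 12.65 ppm.
FC to add: 12.65 − 0.2 = 12.45 mg/L as Cl₂.
Cl₂ equivalent: 12.45 mg/L × 126,000 L = 1569 g.
Product at 9.0% available Cl: 1569 / 0.09 = 17,430 g.
Volume: 17,430 g ÷ 1.16 g/mL = 15,030 mL.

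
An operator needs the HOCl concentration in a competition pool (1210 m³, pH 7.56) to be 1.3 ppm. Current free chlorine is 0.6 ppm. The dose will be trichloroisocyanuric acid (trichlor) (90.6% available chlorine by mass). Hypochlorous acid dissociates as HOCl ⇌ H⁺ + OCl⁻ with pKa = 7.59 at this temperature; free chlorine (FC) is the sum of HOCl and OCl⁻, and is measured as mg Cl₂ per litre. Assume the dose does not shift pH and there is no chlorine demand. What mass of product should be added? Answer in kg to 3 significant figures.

Volume: 1210 m³ = 1,210,000 L.
[OCl⁻]/[HOCl] = 10^(pH − pKa) = 10^(7.56 − 7.59) = 0.9333; fraction as HOCl = 1/(1 + 0.9333) = 0.5173.
Free chlorine required for 1.3 ppm HOCl: 1.3 / 0.5173 = 2.513 ppm.
FC to add: 2.513 − 0.6 = 1.913 mg/L as Cl₂.
Cl₂ equivalent: 1.913 mg/L × 1,210,000 L = 2315 g.
Product at 90.6% available Cl: 2315 / 0.906 = 2555 g.

2.56 kg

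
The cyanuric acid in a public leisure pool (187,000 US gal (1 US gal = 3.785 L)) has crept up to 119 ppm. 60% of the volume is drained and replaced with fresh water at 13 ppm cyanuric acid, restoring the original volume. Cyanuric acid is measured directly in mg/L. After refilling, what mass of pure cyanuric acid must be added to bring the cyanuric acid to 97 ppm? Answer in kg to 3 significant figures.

Volume: 187,000 US gal × 3.785 L/gal = 707,795 L.
After draining 60% and refilling: 119 × 0.40 + 13 × 0.60 = 55.4 ppm.
Deficit to target: 97 − 55.4 = 41.6 mg/L.
Mass: 41.6 mg/L × 707,795 L = 29,440 g cyanuric acid.

29.4 kg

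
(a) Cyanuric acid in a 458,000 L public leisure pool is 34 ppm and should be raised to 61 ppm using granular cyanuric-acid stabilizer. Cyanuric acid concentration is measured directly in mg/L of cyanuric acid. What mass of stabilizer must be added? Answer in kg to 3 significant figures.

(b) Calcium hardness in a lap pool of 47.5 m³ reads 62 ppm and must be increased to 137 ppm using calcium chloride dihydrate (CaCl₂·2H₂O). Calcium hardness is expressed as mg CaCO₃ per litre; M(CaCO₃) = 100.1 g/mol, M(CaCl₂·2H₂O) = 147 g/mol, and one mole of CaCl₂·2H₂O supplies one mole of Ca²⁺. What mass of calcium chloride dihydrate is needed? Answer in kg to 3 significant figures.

(a) 12.4 kg; (b) 5.23 kg

(a) CYA to add: (61 − 34) = 27 mg/L × 458,000 L = 12,370 g cyanuric acid.

(b) Volume: 47.5 m³ = 47,500 L.
(b) Hardness to add: (137 − 62) = 75 mg/L as CaCO₃ × 47,500 L = 3562 g as CaCO₃.
(b) Moles of Ca²⁺ (1 mol Ca²⁺ ≡ 1 mol CaCO₃): 3562 / 100.1 g/mol = 35.59 mol.
(b) Mass of CaCl₂·2H₂O: 35.59 × 147 = 5232 g.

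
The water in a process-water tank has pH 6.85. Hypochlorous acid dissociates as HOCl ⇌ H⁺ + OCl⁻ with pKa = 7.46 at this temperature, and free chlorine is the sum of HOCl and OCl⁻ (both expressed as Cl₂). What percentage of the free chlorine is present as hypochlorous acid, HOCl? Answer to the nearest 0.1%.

80.3%

[OCl⁻]/[HOCl] = 10^(pH − pKa) = 10^(6.85 − 7.46) = 10^-0.61 = 0.2455.
Fraction as HOCl = 1 / (1 + 0.2455) = 0.8029.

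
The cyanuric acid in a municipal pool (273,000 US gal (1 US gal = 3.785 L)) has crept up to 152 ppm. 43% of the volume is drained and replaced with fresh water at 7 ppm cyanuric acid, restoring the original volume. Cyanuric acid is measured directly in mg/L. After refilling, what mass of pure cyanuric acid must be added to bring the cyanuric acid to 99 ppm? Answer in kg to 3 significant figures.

9.66 kg

Volume: 273,000 US gal × 3.785 L/gal = 1,033,305 L.
After draining 43% and refilling: 152 × 0.57 + 7 × 0.43 = 89.65 ppm.
Deficit to target: 99 − 89.65 = 9.35 mg/L.
Mass: 9.35 mg/L × 1,033,305 L = 9661 g cyanuric acid.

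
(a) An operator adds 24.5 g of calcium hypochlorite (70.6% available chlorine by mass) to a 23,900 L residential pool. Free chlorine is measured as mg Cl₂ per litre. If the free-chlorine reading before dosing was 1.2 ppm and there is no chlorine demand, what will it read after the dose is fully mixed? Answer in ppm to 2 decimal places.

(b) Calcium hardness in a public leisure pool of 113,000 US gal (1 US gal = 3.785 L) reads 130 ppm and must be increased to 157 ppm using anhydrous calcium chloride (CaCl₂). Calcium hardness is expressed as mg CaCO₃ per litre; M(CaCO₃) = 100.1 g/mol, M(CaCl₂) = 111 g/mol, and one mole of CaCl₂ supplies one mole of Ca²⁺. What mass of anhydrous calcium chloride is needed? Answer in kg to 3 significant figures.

(a) Available chlorine delivered: 24.5 g × 0.706 = 17.3 g as Cl₂.
(a) Concentration rise: 17.3 g / 23,900 L = 0.7237 mg/L = 0.72 ppm.
(a) Final FC: 1.2 + 0.72 = 1.92 ppm.

(b) Volume: 113,000 US gal × 3.785 L/gal = 427,705 L.
(b) Hardness to add: (157 − 130) = 27 mg/L as CaCO₃ × 427,705 L = 11,550 g as CaCO₃.
(b) Moles of Ca²⁺ (1 mol Ca²⁺ ≡ 1 mol CaCO₃): 11,550 / 100.1 g/mol = 115.4 mol.
(b) Mass of CaCl₂: 115.4 × 111 = 12,810 g.

(a) 1.92 ppm; (b) 12.8 kg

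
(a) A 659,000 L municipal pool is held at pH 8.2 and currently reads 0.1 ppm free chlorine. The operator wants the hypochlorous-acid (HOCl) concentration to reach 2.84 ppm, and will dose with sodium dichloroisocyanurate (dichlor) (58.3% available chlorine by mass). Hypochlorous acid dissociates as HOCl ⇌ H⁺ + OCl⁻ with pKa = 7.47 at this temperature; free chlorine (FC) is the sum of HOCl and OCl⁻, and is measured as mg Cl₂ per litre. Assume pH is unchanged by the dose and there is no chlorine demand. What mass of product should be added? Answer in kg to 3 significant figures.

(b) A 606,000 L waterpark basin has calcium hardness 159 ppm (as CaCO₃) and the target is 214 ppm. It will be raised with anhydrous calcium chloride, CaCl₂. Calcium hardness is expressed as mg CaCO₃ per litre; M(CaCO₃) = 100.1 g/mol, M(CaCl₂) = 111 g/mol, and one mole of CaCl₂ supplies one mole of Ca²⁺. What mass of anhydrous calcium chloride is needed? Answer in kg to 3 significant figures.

(a) 20.3 kg; (b) 37.0 kg

(a) [OCl⁻]/[HOCl] = 10^(pH − pKa) = 10^(8.2 − 7.47) = 5.37; fraction as HOCl = 1/(1 + 5.37) = 0.157.
(a) Free chlorine required for 2.84 ppm HOCl: 2.84 / 0.157 = 18.09 ppm.
(a) FC to add: 18.09 − 0.1 = 17.99 mg/L as Cl₂.
(a) Cl₂ equivalent: 17.99 mg/L × 659,000 L = 11,860 g.
(a) Product at 58.3% available Cl: 11,860 / 0.583 = 20,340 g.

(b) Hardness to add: (214 − 159) = 55 mg/L as CaCO₃ × 606,000 L = 33,330 g as CaCO₃.
(b) Moles of Ca²⁺ (1 mol Ca²⁺ ≡ 1 mol CaCO₃): 33,330 / 100.1 g/mol = 333 mol.
(b) Mass of CaCl₂: 333 × 111 = 36,960 g.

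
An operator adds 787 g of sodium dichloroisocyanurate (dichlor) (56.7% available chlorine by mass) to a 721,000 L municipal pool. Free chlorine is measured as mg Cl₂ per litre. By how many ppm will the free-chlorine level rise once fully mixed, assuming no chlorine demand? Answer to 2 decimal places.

Available chlorine delivered: 787 g × 0.567 = 446.2 g as Cl₂.
Concentration rise: 446.2 g / 721,000 L = 0.6189 mg/L = 0.62 ppm.

0.62 ppm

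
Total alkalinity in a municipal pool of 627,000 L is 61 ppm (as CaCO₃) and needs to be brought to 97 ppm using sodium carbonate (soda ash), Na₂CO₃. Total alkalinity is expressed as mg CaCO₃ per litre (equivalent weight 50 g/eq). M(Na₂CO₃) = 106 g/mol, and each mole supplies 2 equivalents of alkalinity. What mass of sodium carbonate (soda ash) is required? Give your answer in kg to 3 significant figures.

Alkalinity to add: (97 − 61) = 36 mg/L as CaCO₃ × 627,000 L = 22,570 g as CaCO₃.
Equivalents: 22,570 g ÷ 50 g/eq = 451.4 eq.
Each mole of Na₂CO₃ supplies 2 eq, so 451.4 / 2 = 225.7 mol.
Mass: 225.7 mol × 106 g/mol = 23,930 g.

23.9 kg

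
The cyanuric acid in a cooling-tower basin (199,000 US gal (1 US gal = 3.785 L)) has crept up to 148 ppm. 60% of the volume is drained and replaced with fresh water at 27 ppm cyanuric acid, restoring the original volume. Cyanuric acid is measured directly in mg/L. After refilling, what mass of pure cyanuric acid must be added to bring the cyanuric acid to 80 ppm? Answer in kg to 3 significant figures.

3.46 kg

Volume: 199,000 US gal × 3.785 L/gal = 753,215 L.
After draining 60% and refilling: 148 × 0.40 + 27 × 0.60 = 75.4 ppm.
Deficit to target: 80 − 75.4 = 4.6 mg/L.
Mass: 4.6 mg/L × 753,215 L = 3465 g cyanuric acid.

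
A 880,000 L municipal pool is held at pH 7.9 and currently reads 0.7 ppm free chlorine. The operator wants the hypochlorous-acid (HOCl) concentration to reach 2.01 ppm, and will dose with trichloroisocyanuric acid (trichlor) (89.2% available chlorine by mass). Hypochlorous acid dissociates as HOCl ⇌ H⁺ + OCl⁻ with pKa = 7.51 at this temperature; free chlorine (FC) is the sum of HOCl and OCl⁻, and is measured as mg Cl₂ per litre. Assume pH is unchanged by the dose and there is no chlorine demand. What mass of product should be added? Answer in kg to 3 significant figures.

6.16 kg

[OCl⁻]/[HOCl] = 10^(pH − pKa) = 10^(7.9 − 7.51) = 2.455; fraction as HOCl = 1/(1 + 2.455) = 0.2895.
Free chlorine required for 2.01 ppm HOCl: 2.01 / 0.2895 = 6.944 ppm.
FC to add: 6.944 − 0.7 = 6.244 mg/L as Cl₂.
Cl₂ equivalent: 6.244 mg/L × 880,000 L = 5495 g.
Product at 89.2% available Cl: 5495 / 0.892 = 6160 g.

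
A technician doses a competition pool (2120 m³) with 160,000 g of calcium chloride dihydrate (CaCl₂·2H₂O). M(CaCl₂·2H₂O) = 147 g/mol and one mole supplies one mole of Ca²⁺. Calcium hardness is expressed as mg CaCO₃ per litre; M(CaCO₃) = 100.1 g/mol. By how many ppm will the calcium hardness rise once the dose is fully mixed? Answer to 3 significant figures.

51.4 ppm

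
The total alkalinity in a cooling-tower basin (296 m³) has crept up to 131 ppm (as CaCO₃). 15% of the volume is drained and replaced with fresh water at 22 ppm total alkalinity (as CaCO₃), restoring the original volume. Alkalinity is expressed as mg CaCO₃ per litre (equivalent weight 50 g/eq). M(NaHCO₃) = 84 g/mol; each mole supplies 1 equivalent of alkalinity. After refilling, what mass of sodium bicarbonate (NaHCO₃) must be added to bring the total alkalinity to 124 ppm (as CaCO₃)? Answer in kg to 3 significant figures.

4.65 kg

Volume: 296 m³ = 296,000 L.
After draining 15% and refilling: 131 × 0.85 + 22 × 0.15 = 114.65 ppm.
Deficit to target: 124 − 114.65 = 9.35 mg/L.
As CaCO₃: 9.35 mg/L × 296,000 L = 2768 g; ÷ 50 g/eq ÷ 1 = 55.35 mol NaHCO₃.
Mass: 55.35 × 84 = 4650 g.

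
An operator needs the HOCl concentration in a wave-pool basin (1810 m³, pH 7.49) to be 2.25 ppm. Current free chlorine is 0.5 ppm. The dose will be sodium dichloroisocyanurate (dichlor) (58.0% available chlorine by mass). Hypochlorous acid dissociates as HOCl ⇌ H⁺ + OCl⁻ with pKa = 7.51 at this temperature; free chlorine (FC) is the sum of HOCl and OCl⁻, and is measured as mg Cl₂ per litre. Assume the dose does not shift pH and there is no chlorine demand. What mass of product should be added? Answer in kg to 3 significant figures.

12.2 kg

Volume: 1810 m³ = 1,810,000 L.
[OCl⁻]/[HOCl] = 10^(pH − pKa) = 10^(7.49 − 7.51) = 0.955; fraction as HOCl = 1/(1 + 0.955) = 0.5115.
Free chlorine required for 2.25 ppm HOCl: 2.25 / 0.5115 = 4.399 ppm.
FC to add: 4.399 − 0.5 = 3.899 mg/L as Cl₂.
Cl₂ equivalent: 3.899 mg/L × 1,810,000 L = 7057 g.
Product at 58.0% available Cl: 7057 / 0.58 = 12,170 g.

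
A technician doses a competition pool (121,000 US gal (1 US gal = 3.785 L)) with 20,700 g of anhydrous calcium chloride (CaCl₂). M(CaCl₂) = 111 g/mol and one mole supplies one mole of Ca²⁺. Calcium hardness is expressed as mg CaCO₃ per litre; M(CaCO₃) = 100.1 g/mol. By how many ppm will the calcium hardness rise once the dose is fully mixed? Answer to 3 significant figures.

Volume: 121,000 US gal × 3.785 L/gal = 457,985 L.
Moles of Ca²⁺: 20,700 g ÷ 111 g/mol = 186.5 mol.
As CaCO₃: 186.5 mol × 100.1 g/mol = 18,670 g.
Rise: 18,670 g / 457,985 L × 1000 = 40.76 mg/L.

40.8 ppm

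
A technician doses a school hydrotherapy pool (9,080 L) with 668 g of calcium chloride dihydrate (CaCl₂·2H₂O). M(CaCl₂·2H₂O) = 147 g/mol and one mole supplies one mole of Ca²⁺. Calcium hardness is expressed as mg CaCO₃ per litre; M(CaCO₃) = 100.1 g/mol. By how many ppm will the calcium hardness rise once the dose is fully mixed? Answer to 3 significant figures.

Moles of Ca²⁺: 668 g ÷ 147 g/mol = 4.544 mol.
As CaCO₃: 4.544 mol × 100.1 g/mol = 454.9 g.
Rise: 454.9 g / 9,080 L × 1000 = 50.1 mg/L.

50.1 ppm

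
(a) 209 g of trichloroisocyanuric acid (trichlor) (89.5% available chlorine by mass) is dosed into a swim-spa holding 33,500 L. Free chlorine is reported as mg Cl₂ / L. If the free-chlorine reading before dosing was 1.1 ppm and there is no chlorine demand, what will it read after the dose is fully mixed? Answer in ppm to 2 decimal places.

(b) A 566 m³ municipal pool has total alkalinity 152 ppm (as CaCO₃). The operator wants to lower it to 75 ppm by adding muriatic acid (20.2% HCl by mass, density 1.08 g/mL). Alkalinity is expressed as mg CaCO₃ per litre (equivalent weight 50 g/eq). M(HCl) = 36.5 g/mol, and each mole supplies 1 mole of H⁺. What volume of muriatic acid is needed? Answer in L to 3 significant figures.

(a) 6.68 ppm; (b) 146 L

(a) Available chlorine delivered: 209 g × 0.895 = 187.1 g as Cl₂.
(a) Concentration rise: 187.1 g / 33,500 L = 5.584 mg/L = 5.58 ppm.
(a) Final FC: 1.1 + 5.58 = 6.68 ppm.

(b) Volume: 566 m³ = 566,000 L.
(b) Alkalinity to neutralize: (152 − 75) = 77 mg/L as CaCO₃ × 566,000 L = 43,580 g as CaCO₃.
(b) Equivalents of H⁺ required: 43,580 ÷ 50 g/eq = 871.6 eq = 871.6 mol HCl.
(b) Mass of HCl: 871.6 × 36.5 = 31,810 g.
(b) Mass of 20.2% solution: 31,810 / 0.202 = 157,500 g.
(b) Volume: 157,500 g ÷ 1.08 g/mL = 145,800 mL.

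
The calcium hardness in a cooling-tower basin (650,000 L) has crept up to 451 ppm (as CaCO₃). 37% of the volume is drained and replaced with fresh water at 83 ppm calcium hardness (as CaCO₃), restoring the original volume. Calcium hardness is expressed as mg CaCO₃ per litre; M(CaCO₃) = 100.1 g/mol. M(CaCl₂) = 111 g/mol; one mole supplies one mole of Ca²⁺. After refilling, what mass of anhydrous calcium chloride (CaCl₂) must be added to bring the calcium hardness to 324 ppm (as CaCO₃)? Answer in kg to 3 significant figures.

6.60 kg

After draining 37% and refilling: 451 × 0.63 + 83 × 0.37 = 314.84 ppm.
Deficit to target: 324 − 314.84 = 9.16 mg/L.
As CaCO₃: 9.16 mg/L × 650,000 L = 5954 g; ÷ 100.1 = 59.48 mol Ca²⁺.
Mass: 59.48 × 111 = 6602 g.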